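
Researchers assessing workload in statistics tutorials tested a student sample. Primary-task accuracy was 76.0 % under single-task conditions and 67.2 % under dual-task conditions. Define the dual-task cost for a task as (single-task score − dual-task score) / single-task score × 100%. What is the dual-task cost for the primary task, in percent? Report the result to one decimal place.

Cost = (76.0 − 67.2) / 76.0 × 100%
     = 8.8000 / 76.0 × 100% = 11.5789%.
≈ 11.6%.

11.6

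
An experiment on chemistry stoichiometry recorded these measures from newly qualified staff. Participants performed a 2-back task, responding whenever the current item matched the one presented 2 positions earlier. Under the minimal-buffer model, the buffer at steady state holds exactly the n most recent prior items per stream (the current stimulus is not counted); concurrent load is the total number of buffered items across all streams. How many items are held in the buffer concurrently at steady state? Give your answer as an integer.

2

The buffer holds the 2 most recent prior items.
Steady-state concurrent load = 2 items.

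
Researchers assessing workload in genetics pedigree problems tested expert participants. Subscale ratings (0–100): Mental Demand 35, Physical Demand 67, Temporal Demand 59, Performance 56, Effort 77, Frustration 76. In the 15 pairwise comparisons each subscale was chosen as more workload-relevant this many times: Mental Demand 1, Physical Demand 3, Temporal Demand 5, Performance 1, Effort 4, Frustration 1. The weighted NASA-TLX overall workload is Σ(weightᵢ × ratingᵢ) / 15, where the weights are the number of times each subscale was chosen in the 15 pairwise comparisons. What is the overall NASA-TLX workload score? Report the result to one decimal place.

The tallies are the weights (they sum to 15).
Weighted sum = 1·35 + 3·67 + 5·59 + 1·56 + 4·77 + 1·76
            = 35 + 201 + 295 + 56 + 308 + 76 = 971.
Overall workload = 971 / 15 = 64.7333 ≈ 64.7.

64.7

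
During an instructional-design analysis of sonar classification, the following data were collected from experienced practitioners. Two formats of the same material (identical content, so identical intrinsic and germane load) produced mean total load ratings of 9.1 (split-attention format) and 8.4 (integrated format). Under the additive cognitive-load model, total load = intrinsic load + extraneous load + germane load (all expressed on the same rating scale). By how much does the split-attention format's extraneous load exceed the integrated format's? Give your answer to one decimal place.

0.7

Intrinsic and germane load are equal across formats, so the difference in total load equals the difference in extraneous load.
Extraneous-load difference = 9.1 − 8.4 = 0.7.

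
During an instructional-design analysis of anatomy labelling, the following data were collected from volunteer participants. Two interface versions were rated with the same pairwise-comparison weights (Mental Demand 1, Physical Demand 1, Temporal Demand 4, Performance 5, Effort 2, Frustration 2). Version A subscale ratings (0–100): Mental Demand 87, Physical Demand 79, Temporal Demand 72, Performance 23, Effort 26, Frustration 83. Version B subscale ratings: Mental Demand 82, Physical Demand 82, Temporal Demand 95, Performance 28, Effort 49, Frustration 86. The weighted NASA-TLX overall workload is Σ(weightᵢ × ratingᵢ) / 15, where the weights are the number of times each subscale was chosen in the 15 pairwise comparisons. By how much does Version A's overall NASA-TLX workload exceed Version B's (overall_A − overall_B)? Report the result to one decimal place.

-11.1

Version A weighted sum = 1·87 + 1·79 + 4·72 + 5·23 + 2·26 + 2·83 = 87 + 79 + 288 + 115 + 52 + 166 = 787; overall_A = 787/15 = 52.4667.
Version B weighted sum = 1·82 + 1·82 + 4·95 + 5·28 + 2·49 + 2·86 = 82 + 82 + 380 + 140 + 98 + 172 = 954; overall_B = 954/15 = 63.6000.
Difference = 52.4667 − 63.6000 = -11.1333 ≈ -11.1.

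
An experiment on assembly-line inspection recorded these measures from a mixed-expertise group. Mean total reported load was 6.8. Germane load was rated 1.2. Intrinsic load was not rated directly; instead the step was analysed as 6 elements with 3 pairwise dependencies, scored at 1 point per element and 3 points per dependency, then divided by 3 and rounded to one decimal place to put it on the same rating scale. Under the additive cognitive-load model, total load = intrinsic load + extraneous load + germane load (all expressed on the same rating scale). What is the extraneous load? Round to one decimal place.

Intrinsic (element-interactivity): (6 × 1 + 3 × 3) / 3 = 15 / 3 = 5.0000 → 5.0.
extraneous load = total − intrinsic − germane
             = 6.8 − 5.0 − 1.2 = 0.6.

0.6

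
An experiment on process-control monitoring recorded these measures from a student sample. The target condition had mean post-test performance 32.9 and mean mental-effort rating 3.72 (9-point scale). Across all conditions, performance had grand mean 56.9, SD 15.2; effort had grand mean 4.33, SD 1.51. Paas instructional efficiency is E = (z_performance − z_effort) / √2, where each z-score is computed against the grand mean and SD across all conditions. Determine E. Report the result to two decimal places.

-0.83

z_performance = (32.9 − 56.9) / 15.2 = -24.0000 / 15.2 = -1.5789.
z_effort = (3.72 − 4.33) / 1.51 = -0.6100 / 1.51 = -0.4040.
z_P − z_E = -1.5789 − (-0.4040) = -1.1749.
E = -1.1749 / √2 = -1.1749 / 1.41421 = -0.8308 ≈ -0.83.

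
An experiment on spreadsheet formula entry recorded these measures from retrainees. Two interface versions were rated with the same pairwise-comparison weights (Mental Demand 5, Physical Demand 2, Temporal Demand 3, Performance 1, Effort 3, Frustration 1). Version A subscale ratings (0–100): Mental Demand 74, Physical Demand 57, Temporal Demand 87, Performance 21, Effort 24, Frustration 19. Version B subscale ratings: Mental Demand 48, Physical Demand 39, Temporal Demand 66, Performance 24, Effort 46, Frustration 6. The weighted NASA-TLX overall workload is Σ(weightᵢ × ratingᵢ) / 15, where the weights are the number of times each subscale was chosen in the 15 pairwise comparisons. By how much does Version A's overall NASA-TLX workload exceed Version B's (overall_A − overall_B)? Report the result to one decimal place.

11.5

Version A weighted sum = 5·74 + 2·57 + 3·87 + 1·21 + 3·24 + 1·19 = 370 + 114 + 261 + 21 + 72 + 19 = 857; overall_A = 857/15 = 57.1333.
Version B weighted sum = 5·48 + 2·39 + 3·66 + 1·24 + 3·46 + 1·6 = 240 + 78 + 198 + 24 + 138 + 6 = 684; overall_B = 684/15 = 45.6000.
Difference = 57.1333 − 45.6000 = 11.5333 ≈ 11.5.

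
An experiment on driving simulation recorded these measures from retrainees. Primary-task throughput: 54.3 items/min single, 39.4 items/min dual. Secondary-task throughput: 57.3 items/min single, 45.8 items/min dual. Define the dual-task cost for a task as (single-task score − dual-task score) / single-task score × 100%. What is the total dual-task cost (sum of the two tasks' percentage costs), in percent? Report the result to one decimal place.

47.5

Primary cost = (54.3 − 39.4) / 54.3 × 100% = 27.4401%.
Secondary cost = (57.3 − 45.8) / 57.3 × 100% = 20.0698%.
Total = 27.4401% + 20.0698% = 47.5099% ≈ 47.5%.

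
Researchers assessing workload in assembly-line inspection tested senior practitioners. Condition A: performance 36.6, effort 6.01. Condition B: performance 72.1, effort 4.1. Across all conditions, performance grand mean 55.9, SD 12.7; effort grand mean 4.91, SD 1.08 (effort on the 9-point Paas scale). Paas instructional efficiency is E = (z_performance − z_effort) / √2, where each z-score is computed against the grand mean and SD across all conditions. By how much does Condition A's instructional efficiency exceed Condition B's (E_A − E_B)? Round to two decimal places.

Condition A: z_P = (36.6 − 55.9)/12.7 = -1.5197; z_E = (6.01 − 4.91)/1.08 = 1.0185; E_A = (-1.5197 − 1.0185)/√2 = -1.7948.
Condition B: z_P = (72.1 − 55.9)/12.7 = 1.2756; z_E = (4.1 − 4.91)/1.08 = -0.7500; E_B = (1.2756 − (-0.7500))/√2 = 1.4323.
E_A − E_B = -1.7948 − 1.4323 = -3.2271 ≈ -3.23.

-3.23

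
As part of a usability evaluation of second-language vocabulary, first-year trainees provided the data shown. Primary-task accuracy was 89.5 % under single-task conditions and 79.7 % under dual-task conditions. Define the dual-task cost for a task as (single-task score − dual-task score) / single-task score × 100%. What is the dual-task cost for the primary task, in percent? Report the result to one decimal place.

Cost = (89.5 − 79.7) / 89.5 × 100%
     = 9.8000 / 89.5 × 100% = 10.9497%.
≈ 10.9%.

10.9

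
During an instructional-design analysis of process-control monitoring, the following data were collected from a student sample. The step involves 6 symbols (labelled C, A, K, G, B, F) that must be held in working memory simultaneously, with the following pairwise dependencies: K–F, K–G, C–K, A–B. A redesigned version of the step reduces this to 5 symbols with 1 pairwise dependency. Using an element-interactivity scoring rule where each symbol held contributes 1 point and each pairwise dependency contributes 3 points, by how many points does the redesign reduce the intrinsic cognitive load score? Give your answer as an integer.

10

Original: 6 × 1 + 4 × 3 = 6 + 12 = 18.
Redesigned: 5 × 1 + 1 × 3 = 5 + 3 = 8.
Reduction = 18 − 8 = 10.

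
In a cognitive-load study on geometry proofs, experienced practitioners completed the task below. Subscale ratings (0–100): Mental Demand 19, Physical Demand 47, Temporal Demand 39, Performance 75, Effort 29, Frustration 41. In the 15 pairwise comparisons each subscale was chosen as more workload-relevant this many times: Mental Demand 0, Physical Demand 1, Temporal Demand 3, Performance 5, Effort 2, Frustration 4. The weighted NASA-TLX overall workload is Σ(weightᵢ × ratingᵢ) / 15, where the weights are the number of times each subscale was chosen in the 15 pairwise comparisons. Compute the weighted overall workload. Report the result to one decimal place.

50.7

The tallies are the weights (they sum to 15).
Weighted sum = 0·19 + 1·47 + 3·39 + 5·75 + 2·29 + 4·41
            = 0 + 47 + 117 + 375 + 58 + 164 = 761.
Overall workload = 761 / 15 = 50.7333 ≈ 50.7.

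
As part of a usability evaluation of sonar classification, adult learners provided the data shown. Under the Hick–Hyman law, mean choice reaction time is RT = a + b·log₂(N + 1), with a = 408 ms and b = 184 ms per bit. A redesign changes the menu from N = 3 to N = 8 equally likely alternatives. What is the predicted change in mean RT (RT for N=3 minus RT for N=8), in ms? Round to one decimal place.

-215.3

RT(3) = 408 + 184·log₂(4) = 408 + 184·2.0000 = 776.0000 ms.
RT(8) = 408 + 184·log₂(9) = 408 + 184·3.1699 = 991.2616 ms.
Difference = 776.0000 − 991.2616 = -215.2616 ≈ -215.3 ms.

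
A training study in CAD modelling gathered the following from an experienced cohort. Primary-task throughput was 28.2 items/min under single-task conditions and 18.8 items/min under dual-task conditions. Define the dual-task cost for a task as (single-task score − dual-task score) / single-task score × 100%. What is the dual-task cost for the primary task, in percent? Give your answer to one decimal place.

33.3

Cost = (28.2 − 18.8) / 28.2 × 100%
     = 9.4000 / 28.2 × 100% = 33.3333%.
≈ 33.3%.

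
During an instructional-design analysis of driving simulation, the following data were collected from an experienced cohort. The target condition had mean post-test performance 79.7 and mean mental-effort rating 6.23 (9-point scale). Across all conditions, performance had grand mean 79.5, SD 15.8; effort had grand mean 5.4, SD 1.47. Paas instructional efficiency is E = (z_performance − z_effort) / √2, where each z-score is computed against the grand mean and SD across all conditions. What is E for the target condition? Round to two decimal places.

z_performance = (79.7 − 79.5) / 15.8 = 0.2000 / 15.8 = 0.0127.
z_effort = (6.23 − 5.4) / 1.47 = 0.8300 / 1.47 = 0.5646.
z_P − z_E = 0.0127 − 0.5646 = -0.5519.
E = -0.5519 / √2 = -0.5519 / 1.41421 = -0.3903 ≈ -0.39.

-0.39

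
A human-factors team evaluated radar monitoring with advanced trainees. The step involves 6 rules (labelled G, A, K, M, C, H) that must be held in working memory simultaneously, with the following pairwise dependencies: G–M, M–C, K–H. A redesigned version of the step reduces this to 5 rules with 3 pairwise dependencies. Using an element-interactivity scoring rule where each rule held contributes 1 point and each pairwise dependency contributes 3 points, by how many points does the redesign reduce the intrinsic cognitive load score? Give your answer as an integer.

Original: 6 × 1 + 3 × 3 = 6 + 9 = 15.
Redesigned: 5 × 1 + 3 × 3 = 5 + 9 = 14.
Reduction = 15 − 14 = 1.

1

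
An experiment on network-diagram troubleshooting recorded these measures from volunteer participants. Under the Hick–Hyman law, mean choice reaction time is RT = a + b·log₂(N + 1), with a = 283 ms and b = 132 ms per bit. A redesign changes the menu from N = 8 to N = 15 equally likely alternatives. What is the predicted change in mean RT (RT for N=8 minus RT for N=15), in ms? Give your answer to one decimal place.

RT(8) = 283 + 132·log₂(9) = 283 + 132·3.1699 = 701.4268 ms.
RT(15) = 283 + 132·log₂(16) = 283 + 132·4.0000 = 811.0000 ms.
Difference = 701.4268 − 811.0000 = -109.5732 ≈ -109.6 ms.

-109.6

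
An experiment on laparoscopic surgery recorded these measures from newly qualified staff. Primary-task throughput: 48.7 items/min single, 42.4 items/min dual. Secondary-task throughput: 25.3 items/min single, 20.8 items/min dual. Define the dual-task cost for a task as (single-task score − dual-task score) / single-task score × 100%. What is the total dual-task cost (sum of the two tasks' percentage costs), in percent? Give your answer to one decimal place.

Primary cost = (48.7 − 42.4) / 48.7 × 100% = 12.9363%.
Secondary cost = (25.3 − 20.8) / 25.3 × 100% = 17.7866%.
Total = 12.9363% + 17.7866% = 30.7229% ≈ 30.7%.

30.7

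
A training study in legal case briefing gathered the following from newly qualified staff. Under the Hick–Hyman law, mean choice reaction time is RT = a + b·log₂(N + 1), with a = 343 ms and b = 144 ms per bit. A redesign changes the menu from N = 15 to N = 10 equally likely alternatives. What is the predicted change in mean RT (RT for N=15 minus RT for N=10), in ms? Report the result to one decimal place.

RT(15) = 343 + 144·log₂(16) = 343 + 144·4.0000 = 919.0000 ms.
RT(10) = 343 + 144·log₂(11) = 343 + 144·3.4594 = 841.1536 ms.
Difference = 919.0000 − 841.1536 = 77.8464 ≈ 77.8 ms.

77.8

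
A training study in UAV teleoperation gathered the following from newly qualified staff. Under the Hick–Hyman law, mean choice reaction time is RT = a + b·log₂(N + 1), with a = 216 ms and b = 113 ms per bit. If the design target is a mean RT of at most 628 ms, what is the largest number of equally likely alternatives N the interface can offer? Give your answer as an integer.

Set 216 + 113·log₂(N + 1) ≤ 628.
log₂(N + 1) ≤ (628 − 216) / 113 = 3.6460.
N + 1 ≤ 2^3.6460 = 12.5186.
N ≤ 11.5186, so the largest integer N is 11.

11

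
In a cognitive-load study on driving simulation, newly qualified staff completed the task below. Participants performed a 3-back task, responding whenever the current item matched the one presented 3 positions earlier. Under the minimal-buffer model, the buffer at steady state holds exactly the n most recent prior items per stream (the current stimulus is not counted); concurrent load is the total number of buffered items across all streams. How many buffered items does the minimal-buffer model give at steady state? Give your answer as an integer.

3

The buffer holds the 3 most recent prior items.
Steady-state concurrent load = 3 items.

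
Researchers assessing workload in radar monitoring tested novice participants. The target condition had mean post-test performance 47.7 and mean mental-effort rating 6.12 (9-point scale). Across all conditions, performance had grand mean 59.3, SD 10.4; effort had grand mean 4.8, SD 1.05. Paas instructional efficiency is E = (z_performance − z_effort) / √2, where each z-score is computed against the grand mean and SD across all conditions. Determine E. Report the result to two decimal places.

z_performance = (47.7 − 59.3) / 10.4 = -11.6000 / 10.4 = -1.1154.
z_effort = (6.12 − 4.8) / 1.05 = 1.3200 / 1.05 = 1.2571.
z_P − z_E = -1.1154 − 1.2571 = -2.3725.
E = -2.3725 / √2 = -2.3725 / 1.41421 = -1.6776 ≈ -1.68.

-1.68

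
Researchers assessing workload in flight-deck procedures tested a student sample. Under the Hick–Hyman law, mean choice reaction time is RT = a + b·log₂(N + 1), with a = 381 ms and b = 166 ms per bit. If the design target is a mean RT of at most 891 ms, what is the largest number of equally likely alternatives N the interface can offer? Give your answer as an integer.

7

Set 381 + 166·log₂(N + 1) ≤ 891.
log₂(N + 1) ≤ (891 − 381) / 166 = 3.0723.
N + 1 ≤ 2^3.0723 = 8.4111.
N ≤ 7.4111, so the largest integer N is 7.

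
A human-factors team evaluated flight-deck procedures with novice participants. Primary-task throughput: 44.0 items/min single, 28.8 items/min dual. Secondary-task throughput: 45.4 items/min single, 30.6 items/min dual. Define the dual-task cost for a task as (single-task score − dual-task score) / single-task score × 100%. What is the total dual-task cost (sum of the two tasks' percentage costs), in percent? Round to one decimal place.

Primary cost = (44.0 − 28.8) / 44.0 × 100% = 34.5455%.
Secondary cost = (45.4 − 30.6) / 45.4 × 100% = 32.5991%.
Total = 34.5455% + 32.5991% = 67.1446% ≈ 67.1%.

67.1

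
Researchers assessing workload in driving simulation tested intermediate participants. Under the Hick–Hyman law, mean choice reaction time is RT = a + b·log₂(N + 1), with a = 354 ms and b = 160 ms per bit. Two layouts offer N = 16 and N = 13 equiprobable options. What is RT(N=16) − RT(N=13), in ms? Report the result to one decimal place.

RT(16) = 354 + 160·log₂(17) = 354 + 160·4.0875 = 1008.0000 ms.
RT(13) = 354 + 160·log₂(14) = 354 + 160·3.8074 = 963.1840 ms.
Difference = 1008.0000 − 963.1840 = 44.8160 ≈ 44.8 ms.

44.8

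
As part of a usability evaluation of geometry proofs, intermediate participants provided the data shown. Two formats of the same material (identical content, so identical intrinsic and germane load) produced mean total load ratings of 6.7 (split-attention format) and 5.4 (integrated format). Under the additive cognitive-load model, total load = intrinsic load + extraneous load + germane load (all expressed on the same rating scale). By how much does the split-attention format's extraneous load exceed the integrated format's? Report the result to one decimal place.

Intrinsic and germane load are equal across formats, so the difference in total load equals the difference in extraneous load.
Extraneous-load difference = 6.7 − 5.4 = 1.3.

1.3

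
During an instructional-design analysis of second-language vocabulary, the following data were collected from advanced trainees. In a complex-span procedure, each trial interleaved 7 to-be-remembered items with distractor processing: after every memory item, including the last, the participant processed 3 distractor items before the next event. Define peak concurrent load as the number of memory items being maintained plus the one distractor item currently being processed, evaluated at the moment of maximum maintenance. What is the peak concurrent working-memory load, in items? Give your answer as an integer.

Maintenance is greatest during the distractor(s) after memory item 7: all 7 memory items are being held.
One distractor item is concurrently being processed.
Peak concurrent load = 7 + 1 = 8 items.

8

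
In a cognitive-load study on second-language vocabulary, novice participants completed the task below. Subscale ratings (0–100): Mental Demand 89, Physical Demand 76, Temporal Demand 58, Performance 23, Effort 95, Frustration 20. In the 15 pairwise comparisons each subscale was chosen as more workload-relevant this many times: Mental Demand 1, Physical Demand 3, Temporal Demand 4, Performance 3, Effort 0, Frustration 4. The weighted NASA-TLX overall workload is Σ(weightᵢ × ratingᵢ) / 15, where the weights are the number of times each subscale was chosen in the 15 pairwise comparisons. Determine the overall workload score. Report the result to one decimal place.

46.5

The tallies are the weights (they sum to 15).
Weighted sum = 1·89 + 3·76 + 4·58 + 3·23 + 0·95 + 4·20
            = 89 + 228 + 232 + 69 + 0 + 80 = 698.
Overall workload = 698 / 15 = 46.5333 ≈ 46.5.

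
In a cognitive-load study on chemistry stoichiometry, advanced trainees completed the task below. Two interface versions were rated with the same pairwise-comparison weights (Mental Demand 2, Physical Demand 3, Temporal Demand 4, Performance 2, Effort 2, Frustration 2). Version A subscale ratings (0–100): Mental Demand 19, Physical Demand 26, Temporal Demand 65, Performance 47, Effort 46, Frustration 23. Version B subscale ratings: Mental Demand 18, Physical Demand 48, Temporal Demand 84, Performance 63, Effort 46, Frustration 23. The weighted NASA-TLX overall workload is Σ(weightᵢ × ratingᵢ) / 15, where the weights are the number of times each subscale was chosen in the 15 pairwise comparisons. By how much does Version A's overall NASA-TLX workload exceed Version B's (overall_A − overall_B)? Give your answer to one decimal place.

-11.5

Version A weighted sum = 2·19 + 3·26 + 4·65 + 2·47 + 2·46 + 2·23 = 38 + 78 + 260 + 94 + 92 + 46 = 608; overall_A = 608/15 = 40.5333.
Version B weighted sum = 2·18 + 3·48 + 4·84 + 2·63 + 2·46 + 2·23 = 36 + 144 + 336 + 126 + 92 + 46 = 780; overall_B = 780/15 = 52.0000.
Difference = 40.5333 − 52.0000 = -11.4667 ≈ -11.5.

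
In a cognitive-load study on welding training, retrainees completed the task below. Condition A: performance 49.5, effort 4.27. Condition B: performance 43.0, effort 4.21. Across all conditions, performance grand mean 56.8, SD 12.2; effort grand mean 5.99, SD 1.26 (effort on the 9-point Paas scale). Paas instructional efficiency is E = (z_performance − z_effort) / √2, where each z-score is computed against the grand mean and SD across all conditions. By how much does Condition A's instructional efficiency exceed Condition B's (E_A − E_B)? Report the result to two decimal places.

0.34

Condition A: z_P = (49.5 − 56.8)/12.2 = -0.5984; z_E = (4.27 − 5.99)/1.26 = -1.3651; E_A = (-0.5984 − (-1.3651))/√2 = 0.5421.
Condition B: z_P = (43.0 − 56.8)/12.2 = -1.1311; z_E = (4.21 − 5.99)/1.26 = -1.4127; E_B = (-1.1311 − (-1.4127))/√2 = 0.1991.
E_A − E_B = 0.5421 − 0.1991 = 0.3430 ≈ 0.34.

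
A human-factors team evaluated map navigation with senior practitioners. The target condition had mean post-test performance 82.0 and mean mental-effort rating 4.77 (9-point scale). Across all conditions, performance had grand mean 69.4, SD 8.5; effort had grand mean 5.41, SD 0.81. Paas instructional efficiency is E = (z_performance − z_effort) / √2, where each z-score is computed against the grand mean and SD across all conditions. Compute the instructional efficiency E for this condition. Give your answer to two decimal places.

1.61

z_performance = (82.0 − 69.4) / 8.5 = 12.6000 / 8.5 = 1.4824.
z_effort = (4.77 − 5.41) / 0.81 = -0.6400 / 0.81 = -0.7901.
z_P − z_E = 1.4824 − (-0.7901) = 2.2725.
E = 2.2725 / √2 = 2.2725 / 1.41421 = 1.6069 ≈ 1.61.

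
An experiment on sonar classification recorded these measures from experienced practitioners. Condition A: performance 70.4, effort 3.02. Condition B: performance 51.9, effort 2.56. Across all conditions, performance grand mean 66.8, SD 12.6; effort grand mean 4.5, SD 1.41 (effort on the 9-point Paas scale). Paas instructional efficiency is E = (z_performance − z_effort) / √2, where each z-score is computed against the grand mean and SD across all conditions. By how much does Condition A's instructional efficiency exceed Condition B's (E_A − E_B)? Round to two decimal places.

0.81

Condition A: z_P = (70.4 − 66.8)/12.6 = 0.2857; z_E = (3.02 − 4.5)/1.41 = -1.0496; E_A = (0.2857 − (-1.0496))/√2 = 0.9442.
Condition B: z_P = (51.9 − 66.8)/12.6 = -1.1825; z_E = (2.56 − 4.5)/1.41 = -1.3759; E_B = (-1.1825 − (-1.3759))/√2 = 0.1368.
E_A − E_B = 0.9442 − 0.1368 = 0.8074 ≈ 0.81.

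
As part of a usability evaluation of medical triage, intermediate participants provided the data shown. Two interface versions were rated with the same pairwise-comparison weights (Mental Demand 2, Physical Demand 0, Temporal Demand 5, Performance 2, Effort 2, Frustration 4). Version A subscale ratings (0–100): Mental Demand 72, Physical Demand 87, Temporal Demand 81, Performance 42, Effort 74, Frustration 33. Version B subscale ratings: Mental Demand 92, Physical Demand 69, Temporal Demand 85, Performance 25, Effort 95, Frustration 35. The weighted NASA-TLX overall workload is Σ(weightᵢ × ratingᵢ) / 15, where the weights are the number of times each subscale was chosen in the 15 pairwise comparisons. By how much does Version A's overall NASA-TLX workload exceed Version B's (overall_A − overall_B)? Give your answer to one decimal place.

Version A weighted sum = 2·72 + 0·87 + 5·81 + 2·42 + 2·74 + 4·33 = 144 + 0 + 405 + 84 + 148 + 132 = 913; overall_A = 913/15 = 60.8667.
Version B weighted sum = 2·92 + 0·69 + 5·85 + 2·25 + 2·95 + 4·35 = 184 + 0 + 425 + 50 + 190 + 140 = 989; overall_B = 989/15 = 65.9333.
Difference = 60.8667 − 65.9333 = -5.0666 ≈ -5.1.

-5.1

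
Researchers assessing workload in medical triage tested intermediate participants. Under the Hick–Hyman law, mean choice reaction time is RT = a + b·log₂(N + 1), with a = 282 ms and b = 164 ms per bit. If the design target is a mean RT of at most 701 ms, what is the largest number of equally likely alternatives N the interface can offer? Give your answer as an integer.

4

Set 282 + 164·log₂(N + 1) ≤ 701.
log₂(N + 1) ≤ (701 − 282) / 164 = 2.5549.
N + 1 ≤ 2^2.5549 = 5.8763.
N ≤ 4.8763, so the largest integer N is 4.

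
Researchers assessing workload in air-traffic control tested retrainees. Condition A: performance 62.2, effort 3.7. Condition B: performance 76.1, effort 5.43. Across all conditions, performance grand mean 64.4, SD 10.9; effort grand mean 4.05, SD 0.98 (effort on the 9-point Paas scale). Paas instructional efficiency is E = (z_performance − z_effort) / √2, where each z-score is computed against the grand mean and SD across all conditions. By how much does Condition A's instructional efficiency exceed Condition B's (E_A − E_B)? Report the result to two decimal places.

Condition A: z_P = (62.2 − 64.4)/10.9 = -0.2018; z_E = (3.7 − 4.05)/0.98 = -0.3571; E_A = (-0.2018 − (-0.3571))/√2 = 0.1098.
Condition B: z_P = (76.1 − 64.4)/10.9 = 1.0734; z_E = (5.43 − 4.05)/0.98 = 1.4082; E_B = (1.0734 − 1.4082)/√2 = -0.2367.
E_A − E_B = 0.1098 − (-0.2367) = 0.3465 ≈ 0.35.

0.35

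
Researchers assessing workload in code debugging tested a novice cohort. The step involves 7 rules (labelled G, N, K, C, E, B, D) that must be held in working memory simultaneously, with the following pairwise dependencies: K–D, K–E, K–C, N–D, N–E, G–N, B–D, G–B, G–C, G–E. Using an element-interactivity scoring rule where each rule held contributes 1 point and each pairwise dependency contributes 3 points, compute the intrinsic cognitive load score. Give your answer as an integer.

37

Count of rules held simultaneously: 7.
Count of pairwise dependencies listed: 10.
Element contribution: 7 × 1 = 7.
Interaction contribution: 10 × 3 = 30.
Intrinsic load = 7 + 30 = 37.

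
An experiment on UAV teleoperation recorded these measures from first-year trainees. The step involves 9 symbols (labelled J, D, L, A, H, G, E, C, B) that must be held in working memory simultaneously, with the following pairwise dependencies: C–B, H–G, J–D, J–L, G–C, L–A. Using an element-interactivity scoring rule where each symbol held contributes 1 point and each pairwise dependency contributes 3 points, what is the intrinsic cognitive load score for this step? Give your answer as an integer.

27

Count of symbols held simultaneously: 9.
Count of pairwise dependencies listed: 6.
Element contribution: 9 × 1 = 9.
Interaction contribution: 6 × 3 = 18.
Intrinsic load = 9 + 18 = 27.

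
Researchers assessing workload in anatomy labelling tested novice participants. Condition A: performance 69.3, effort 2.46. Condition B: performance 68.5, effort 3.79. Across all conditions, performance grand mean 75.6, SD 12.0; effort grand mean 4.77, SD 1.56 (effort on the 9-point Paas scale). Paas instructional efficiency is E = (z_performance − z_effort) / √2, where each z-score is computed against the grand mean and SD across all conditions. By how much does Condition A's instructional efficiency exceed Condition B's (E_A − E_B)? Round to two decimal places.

Condition A: z_P = (69.3 − 75.6)/12.0 = -0.5250; z_E = (2.46 − 4.77)/1.56 = -1.4808; E_A = (-0.5250 − (-1.4808))/√2 = 0.6759.
Condition B: z_P = (68.5 − 75.6)/12.0 = -0.5917; z_E = (3.79 − 4.77)/1.56 = -0.6282; E_B = (-0.5917 − (-0.6282))/√2 = 0.0258.
E_A − E_B = 0.6759 − 0.0258 = 0.6501 ≈ 0.65.

0.65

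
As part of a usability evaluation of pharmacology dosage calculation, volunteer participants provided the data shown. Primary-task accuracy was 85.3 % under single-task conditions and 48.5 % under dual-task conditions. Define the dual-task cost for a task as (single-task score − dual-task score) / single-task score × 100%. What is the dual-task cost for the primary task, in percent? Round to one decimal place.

Cost = (85.3 − 48.5) / 85.3 × 100%
     = 36.8000 / 85.3 × 100% = 43.1419%.
≈ 43.1%.

43.1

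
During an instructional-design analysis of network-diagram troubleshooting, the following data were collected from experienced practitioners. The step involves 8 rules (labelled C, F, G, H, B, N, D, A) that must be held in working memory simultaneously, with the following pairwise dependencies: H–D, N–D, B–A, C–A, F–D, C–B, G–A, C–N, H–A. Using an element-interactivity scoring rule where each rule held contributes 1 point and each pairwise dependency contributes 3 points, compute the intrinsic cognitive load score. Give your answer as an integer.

35

Count of rules held simultaneously: 8.
Count of pairwise dependencies listed: 9.
Element contribution: 8 × 1 = 8.
Interaction contribution: 9 × 3 = 27.
Intrinsic load = 8 + 27 = 35.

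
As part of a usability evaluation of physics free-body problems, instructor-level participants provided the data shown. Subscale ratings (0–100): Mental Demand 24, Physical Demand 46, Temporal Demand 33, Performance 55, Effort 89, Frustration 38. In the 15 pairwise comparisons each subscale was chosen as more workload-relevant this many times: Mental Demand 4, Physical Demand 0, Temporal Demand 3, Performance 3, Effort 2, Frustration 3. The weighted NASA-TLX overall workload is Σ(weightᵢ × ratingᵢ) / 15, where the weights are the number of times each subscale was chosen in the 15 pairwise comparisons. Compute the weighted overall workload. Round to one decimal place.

The tallies are the weights (they sum to 15).
Weighted sum = 4·24 + 0·46 + 3·33 + 3·55 + 2·89 + 3·38
            = 96 + 0 + 99 + 165 + 178 + 114 = 652.
Overall workload = 652 / 15 = 43.4667 ≈ 43.5.

43.5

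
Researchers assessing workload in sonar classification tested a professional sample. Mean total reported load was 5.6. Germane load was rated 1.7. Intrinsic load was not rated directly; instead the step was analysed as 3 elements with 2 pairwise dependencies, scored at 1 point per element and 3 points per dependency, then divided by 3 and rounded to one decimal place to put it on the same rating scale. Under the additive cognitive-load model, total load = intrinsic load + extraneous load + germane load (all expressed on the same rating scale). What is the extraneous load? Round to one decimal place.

0.9

Intrinsic (element-interactivity): (3 × 1 + 2 × 3) / 3 = 9 / 3 = 3.0000 → 3.0.
extraneous load = total − intrinsic − germane
             = 5.6 − 3.0 − 1.7 = 0.9.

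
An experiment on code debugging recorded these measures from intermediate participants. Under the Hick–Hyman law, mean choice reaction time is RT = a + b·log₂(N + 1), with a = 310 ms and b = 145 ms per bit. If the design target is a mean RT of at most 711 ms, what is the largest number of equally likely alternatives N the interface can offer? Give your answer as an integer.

5

Set 310 + 145·log₂(N + 1) ≤ 711.
log₂(N + 1) ≤ (711 − 310) / 145 = 2.7655.
N + 1 ≤ 2^2.7655 = 6.7998.
N ≤ 5.7998, so the largest integer N is 5.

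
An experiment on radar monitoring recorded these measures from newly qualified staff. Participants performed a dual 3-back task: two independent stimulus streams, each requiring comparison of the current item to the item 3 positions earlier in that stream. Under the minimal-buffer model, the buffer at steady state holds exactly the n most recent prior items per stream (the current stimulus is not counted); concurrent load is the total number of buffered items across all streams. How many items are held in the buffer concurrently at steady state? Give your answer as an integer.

Each stream's buffer holds its 3 most recent prior items.
Two independent streams: 2 × 3 = 6 buffered items at steady state.

6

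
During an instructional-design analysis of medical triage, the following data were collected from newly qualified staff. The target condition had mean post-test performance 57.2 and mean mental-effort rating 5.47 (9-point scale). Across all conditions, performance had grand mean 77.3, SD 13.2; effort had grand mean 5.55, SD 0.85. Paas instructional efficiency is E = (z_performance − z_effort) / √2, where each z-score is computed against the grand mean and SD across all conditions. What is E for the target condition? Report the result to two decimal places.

z_performance = (57.2 − 77.3) / 13.2 = -20.1000 / 13.2 = -1.5227.
z_effort = (5.47 − 5.55) / 0.85 = -0.0800 / 0.85 = -0.0941.
z_P − z_E = -1.5227 − (-0.0941) = -1.4286.
E = -1.4286 / √2 = -1.4286 / 1.41421 = -1.0102 ≈ -1.01.

-1.01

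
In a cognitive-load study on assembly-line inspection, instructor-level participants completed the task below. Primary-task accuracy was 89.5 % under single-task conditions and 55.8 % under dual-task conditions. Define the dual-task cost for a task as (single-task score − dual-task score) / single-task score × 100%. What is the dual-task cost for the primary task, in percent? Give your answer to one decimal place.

37.7

Cost = (89.5 − 55.8) / 89.5 × 100%
     = 33.7000 / 89.5 × 100% = 37.6536%.
≈ 37.7%.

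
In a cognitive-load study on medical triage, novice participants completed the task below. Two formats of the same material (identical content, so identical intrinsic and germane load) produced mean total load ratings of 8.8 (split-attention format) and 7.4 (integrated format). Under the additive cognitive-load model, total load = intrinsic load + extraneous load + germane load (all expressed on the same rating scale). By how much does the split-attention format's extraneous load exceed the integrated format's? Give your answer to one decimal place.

Intrinsic and germane load are equal across formats, so the difference in total load equals the difference in extraneous load.
Extraneous-load difference = 8.8 − 7.4 = 1.4.

1.4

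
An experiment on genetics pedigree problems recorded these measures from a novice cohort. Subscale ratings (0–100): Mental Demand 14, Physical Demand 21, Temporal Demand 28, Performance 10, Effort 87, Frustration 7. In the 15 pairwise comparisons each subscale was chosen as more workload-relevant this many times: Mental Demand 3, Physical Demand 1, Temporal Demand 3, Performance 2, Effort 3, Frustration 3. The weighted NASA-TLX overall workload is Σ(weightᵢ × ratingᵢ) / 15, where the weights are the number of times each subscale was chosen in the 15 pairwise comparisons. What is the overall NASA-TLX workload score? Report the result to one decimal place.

The tallies are the weights (they sum to 15).
Weighted sum = 3·14 + 1·21 + 3·28 + 2·10 + 3·87 + 3·7
            = 42 + 21 + 84 + 20 + 261 + 21 = 449.
Overall workload = 449 / 15 = 29.9333 ≈ 29.9.

29.9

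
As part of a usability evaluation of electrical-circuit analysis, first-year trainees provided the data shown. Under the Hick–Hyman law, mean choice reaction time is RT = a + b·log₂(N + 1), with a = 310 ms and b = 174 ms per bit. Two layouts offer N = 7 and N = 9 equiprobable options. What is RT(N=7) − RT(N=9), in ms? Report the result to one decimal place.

-56.0

RT(7) = 310 + 174·log₂(8) = 310 + 174·3.0000 = 832.0000 ms.
RT(9) = 310 + 174·log₂(10) = 310 + 174·3.3219 = 888.0106 ms.
Difference = 832.0000 − 888.0106 = -56.0106 ≈ -56.0 ms.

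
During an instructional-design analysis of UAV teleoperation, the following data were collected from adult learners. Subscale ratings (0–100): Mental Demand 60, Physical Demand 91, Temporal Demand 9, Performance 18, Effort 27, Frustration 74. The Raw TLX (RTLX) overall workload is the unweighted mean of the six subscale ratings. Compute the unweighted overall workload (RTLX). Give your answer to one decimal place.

46.5

Sum of ratings = 60 + 91 + 9 + 18 + 27 + 74 = 279.
RTLX = 279 / 6 = 46.5000 ≈ 46.5.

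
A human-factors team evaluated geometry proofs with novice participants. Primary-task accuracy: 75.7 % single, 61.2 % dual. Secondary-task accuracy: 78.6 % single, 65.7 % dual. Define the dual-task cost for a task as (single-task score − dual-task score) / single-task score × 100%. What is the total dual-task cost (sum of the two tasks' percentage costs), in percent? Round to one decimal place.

Primary cost = (75.7 − 61.2) / 75.7 × 100% = 19.1546%.
Secondary cost = (78.6 − 65.7) / 78.6 × 100% = 16.4122%.
Total = 19.1546% + 16.4122% = 35.5668% ≈ 35.6%.

35.6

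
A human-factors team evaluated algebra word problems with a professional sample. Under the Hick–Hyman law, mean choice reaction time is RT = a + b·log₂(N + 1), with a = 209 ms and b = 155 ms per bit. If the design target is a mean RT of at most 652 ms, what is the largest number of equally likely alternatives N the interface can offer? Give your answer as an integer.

6

Set 209 + 155·log₂(N + 1) ≤ 652.
log₂(N + 1) ≤ (652 − 209) / 155 = 2.8581.
N + 1 ≤ 2^2.8581 = 7.2506.
N ≤ 6.2506, so the largest integer N is 6.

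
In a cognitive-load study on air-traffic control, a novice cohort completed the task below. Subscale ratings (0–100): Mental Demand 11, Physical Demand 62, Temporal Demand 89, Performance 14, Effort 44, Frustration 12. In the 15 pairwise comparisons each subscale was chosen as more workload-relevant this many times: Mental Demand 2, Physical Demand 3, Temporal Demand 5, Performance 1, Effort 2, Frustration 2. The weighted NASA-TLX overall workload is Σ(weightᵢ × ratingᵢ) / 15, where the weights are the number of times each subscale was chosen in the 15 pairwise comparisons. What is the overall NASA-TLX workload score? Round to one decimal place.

51.9

The tallies are the weights (they sum to 15).
Weighted sum = 2·11 + 3·62 + 5·89 + 1·14 + 2·44 + 2·12
            = 22 + 186 + 445 + 14 + 88 + 24 = 779.
Overall workload = 779 / 15 = 51.9333 ≈ 51.9.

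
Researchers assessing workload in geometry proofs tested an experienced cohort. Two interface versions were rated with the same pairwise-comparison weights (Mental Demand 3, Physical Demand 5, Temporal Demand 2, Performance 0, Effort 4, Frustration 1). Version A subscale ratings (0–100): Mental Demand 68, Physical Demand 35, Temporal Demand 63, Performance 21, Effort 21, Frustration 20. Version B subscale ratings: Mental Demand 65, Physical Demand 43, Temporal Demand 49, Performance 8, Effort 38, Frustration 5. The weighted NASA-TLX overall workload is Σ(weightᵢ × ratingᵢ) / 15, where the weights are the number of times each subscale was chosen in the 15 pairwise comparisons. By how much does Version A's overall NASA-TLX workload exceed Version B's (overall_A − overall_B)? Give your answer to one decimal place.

Version A weighted sum = 3·68 + 5·35 + 2·63 + 0·21 + 4·21 + 1·20 = 204 + 175 + 126 + 0 + 84 + 20 = 609; overall_A = 609/15 = 40.6000.
Version B weighted sum = 3·65 + 5·43 + 2·49 + 0·8 + 4·38 + 1·5 = 195 + 215 + 98 + 0 + 152 + 5 = 665; overall_B = 665/15 = 44.3333.
Difference = 40.6000 − 44.3333 = -3.7333 ≈ -3.7.

-3.7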